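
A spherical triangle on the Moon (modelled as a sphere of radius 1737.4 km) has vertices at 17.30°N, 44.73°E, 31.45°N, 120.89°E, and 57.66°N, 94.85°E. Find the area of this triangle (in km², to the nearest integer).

Side lengths (central angles): a = 0.5532, b = 0.9536, c = 1.2132 rad; semiperimeter s = 1.3600.
By l'Huilier's theorem, tan(E/4) = √[tan(s/2) tan((s−a)/2) tan((s−b)/2) tan((s−c)/2)], giving spherical excess E = 0.2888 rad.
Area = E·R² = 0.2888 × (1737.4)² ≈ 871609 km².

871609 km²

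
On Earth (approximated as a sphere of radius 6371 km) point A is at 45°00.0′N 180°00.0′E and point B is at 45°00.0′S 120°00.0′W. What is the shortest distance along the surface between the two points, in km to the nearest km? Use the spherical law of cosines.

In radians: φ₁ = 0.7854, φ₂ = -0.7854, Δλ = 60.000° = 1.0472 rad.
cos c = sin φ₁ sin φ₂ + cos φ₁ cos φ₂ cos Δλ = (0.7071)(-0.7071) + (0.7071)(0.7071)(0.5000) = -0.25000,
so c = arccos(-0.25000) = 1.82348 rad.
Distance = R·c = 6371 × 1.8235 ≈ 11617 km.

11617 km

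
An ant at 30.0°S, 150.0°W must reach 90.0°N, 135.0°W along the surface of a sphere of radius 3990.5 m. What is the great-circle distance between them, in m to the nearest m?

Let φ₁ = -0.5236 rad, φ₂ = 1.5708 rad, and Δλ = 0.2618 rad.
cos c = sin φ₁ sin φ₂ + cos φ₁ cos φ₂ cos Δλ = (-0.5000)(1.0000) + (0.8660)(0.0000)(0.9659) = -0.50000,
so c = arccos(-0.50000) = 2.09440 rad.
Distance = R·c = 3990.5 × 2.0944 ≈ 8358 m.

8358 m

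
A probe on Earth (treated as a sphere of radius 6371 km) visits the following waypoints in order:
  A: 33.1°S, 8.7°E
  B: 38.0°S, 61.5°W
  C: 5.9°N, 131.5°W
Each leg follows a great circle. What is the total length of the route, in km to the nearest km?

14916 km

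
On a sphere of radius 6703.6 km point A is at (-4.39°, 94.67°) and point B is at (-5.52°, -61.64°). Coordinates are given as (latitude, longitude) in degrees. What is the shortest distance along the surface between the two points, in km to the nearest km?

With latitudes φ₁ = -4.390°, φ₂ = -5.520° and longitude difference Δλ = -156.310°:
cos c = sin φ₁ sin φ₂ + cos φ₁ cos φ₂ cos Δλ = (-0.0765)(-0.0962) + (0.9971)(0.9954)(-0.9157) = -0.90145,
so c = arccos(-0.90145) = 2.69390 rad.
Distance = R·c = 6703.6 × 2.6939 ≈ 18059 km.

18059 km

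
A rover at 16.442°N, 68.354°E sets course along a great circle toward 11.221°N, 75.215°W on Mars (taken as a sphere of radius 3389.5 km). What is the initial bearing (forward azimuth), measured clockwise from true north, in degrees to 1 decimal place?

With φ₁ = 0.2870, φ₂ = 0.1958, Δλ = -2.5058 rad, the forward-azimuth formula gives
θ = atan2( sin Δλ cos φ₂ , cos φ₁ sin φ₂ − sin φ₁ cos φ₂ cos Δλ ) = atan2(-0.5825, 0.4100) = -54.86°.
Adding 360° brings this into [0°, 360°): 305.1°.

305.1°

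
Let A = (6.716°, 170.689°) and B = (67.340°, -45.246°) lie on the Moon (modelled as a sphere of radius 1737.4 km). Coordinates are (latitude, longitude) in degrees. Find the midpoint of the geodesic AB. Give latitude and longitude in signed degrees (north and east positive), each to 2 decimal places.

Central angle δ = 1.7741 rad. Interpolating on the sphere with fraction f = 0.5:
P = [sin((1−f)δ)·A + sin(fδ)·B] / sin δ = 0.7915·A + 0.7915·B in Cartesian coordinates,
giving P = (-0.5610, -0.0894, 0.8230), i.e. latitude 55.38°, longitude -170.95°.

55.38°, -170.95°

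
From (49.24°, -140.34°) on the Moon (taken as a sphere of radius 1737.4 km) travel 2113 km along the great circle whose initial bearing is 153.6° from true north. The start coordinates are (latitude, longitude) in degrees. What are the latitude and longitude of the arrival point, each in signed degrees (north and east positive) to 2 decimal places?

-16.58°, -114.55°

Angular distance δ = d/R = 2113/1737.4 = 1.21619 rad; initial bearing θ = 2.6808 rad.
sin φ₂ = sin φ₁ cos δ + cos φ₁ sin δ cos θ = (0.7575)(0.3472) + (0.6529)(0.9378)(-0.8957) = -0.2854, so φ₂ = -16.58°.
Δλ = atan2(sin θ sin δ cos φ₁, cos δ − sin φ₁ sin φ₂) = atan2(0.2722, 0.5634) = 25.790°.
λ₂ = -140.340° + 25.790° = -114.55°.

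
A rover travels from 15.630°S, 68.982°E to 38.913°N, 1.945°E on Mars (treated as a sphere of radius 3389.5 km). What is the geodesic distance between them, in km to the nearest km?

With latitudes φ₁ = -15.630°, φ₂ = 38.913° and longitude difference Δλ = -67.037°:
cos c = sin φ₁ sin φ₂ + cos φ₁ cos φ₂ cos Δλ = (-0.2694)(0.6281) + (0.9630)(0.7781)(0.3901) = 0.12310,
so c = arccos(0.12310) = 1.44738 rad.
Distance = R·c = 3389.5 × 1.4474 ≈ 4906 km.

4906 km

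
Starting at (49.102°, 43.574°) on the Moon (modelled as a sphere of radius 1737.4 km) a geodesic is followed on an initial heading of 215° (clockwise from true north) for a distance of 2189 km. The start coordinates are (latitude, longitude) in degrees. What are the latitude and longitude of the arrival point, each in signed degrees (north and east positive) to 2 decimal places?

-16.22°, 8.91°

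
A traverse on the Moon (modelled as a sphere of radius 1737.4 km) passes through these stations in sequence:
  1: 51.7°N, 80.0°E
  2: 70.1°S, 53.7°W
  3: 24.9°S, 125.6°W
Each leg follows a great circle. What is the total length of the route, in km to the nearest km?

6448 km

Leg 1→2: central angle 2.6544 rad, distance 4611.8 km.
Leg 2→3: central angle 1.0566 rad, distance 1835.8 km.
Total: 4611.8 + 1835.8 ≈ 6448 km.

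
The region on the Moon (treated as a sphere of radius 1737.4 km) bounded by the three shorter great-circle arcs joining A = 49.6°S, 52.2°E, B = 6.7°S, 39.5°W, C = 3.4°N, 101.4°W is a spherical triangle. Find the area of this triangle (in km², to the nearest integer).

Side lengths (central angles): a = 1.0927, b = 2.2455, c = 1.5010 rad; semiperimeter s = 2.4196.
By l'Huilier's theorem, tan(E/4) = √[tan(s/2) tan((s−a)/2) tan((s−b)/2) tan((s−c)/2)], giving spherical excess E = 1.1620 rad.
Area = E·R² = 1.1620 × (1737.4)² ≈ 3507472 km².

3507472 km²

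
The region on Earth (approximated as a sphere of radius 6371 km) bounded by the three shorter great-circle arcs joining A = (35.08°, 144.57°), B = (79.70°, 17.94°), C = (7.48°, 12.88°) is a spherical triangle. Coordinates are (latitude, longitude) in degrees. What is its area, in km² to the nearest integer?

33233211 km²

Side lengths (central angles): a = 1.2612, b = 2.0542, c = 1.0722 rad; semiperimeter s = 2.1938.
By l'Huilier's theorem, tan(E/4) = √[tan(s/2) tan((s−a)/2) tan((s−b)/2) tan((s−c)/2)], giving spherical excess E = 0.8188 rad.
Area = E·R² = 0.8188 × (6371)² ≈ 33233211 km².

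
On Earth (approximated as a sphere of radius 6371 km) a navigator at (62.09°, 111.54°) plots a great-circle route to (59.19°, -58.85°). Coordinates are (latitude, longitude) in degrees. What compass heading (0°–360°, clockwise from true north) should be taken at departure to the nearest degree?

With φ₁ = 1.0837, φ₂ = 1.0331, Δλ = -2.9739 rad, the forward-azimuth formula gives
θ = atan2( sin Δλ cos φ₂ , cos φ₁ sin φ₂ − sin φ₁ cos φ₂ cos Δλ ) = atan2(-0.0855, 0.8483) = -5.76°.
Adding 360° brings this into [0°, 360°): 354°.

354°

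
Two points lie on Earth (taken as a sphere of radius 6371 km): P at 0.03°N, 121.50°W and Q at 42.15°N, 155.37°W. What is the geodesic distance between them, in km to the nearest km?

With latitudes φ₁ = 0.030°, φ₂ = 42.150° and longitude difference Δλ = -33.870°:
cos c = sin φ₁ sin φ₂ + cos φ₁ cos φ₂ cos Δλ = (0.0005)(0.6711) + (1.0000)(0.7414)(0.8303) = 0.61593,
so c = arccos(0.61593) = 0.90723 rad.
Distance = R·c = 6371 × 0.9072 ≈ 5780 km.

5780 km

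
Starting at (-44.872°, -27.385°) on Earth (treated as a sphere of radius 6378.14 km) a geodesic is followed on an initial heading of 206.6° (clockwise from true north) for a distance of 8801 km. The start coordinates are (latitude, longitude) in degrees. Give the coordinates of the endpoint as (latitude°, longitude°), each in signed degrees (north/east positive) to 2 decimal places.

Angular distance δ = d/R = 8801/6378.14 = 1.37987 rad; initial bearing θ = 3.6059 rad.
sin φ₂ = sin φ₁ cos δ + cos φ₁ sin δ cos θ = (-0.7055)(0.1898) + (0.7087)(0.9818)(-0.8942) = -0.7560, so φ₂ = -49.12°.
Δλ = atan2(sin θ sin δ cos φ₁, cos δ − sin φ₁ sin φ₂) = atan2(-0.3116, -0.3436) = -137.804°.
λ₂ = -27.385° − 137.804° = -165.19°.

-49.12°, -165.19°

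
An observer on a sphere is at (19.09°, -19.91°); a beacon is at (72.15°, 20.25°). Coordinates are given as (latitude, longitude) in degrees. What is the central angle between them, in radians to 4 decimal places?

1.0090 rad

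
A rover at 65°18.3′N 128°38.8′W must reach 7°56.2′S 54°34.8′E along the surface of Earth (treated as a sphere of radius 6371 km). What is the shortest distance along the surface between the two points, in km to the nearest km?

In radians: φ₁ = 1.1398, φ₂ = -0.1385, Δλ = -176.773° = -3.0853 rad.
Haversine: a = sin²(Δφ/2) + cos φ₁ cos φ₂ sin²(Δλ/2) = 0.3558 + (0.4178)(0.9904)(0.9992) = 0.76929.
Central angle c = 2·arcsin(√a) = 2.13955 rad.
Distance = R·c = 6371 × 2.1395 ≈ 13631 km.

13631 km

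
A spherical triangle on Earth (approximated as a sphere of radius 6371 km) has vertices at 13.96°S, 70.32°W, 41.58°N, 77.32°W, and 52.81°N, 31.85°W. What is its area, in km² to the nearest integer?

11772873 km²

Side lengths (central angles): a = 0.5628, b = 1.3004, c = 0.9759 rad; semiperimeter s = 1.4195.
By l'Huilier's theorem, tan(E/4) = √[tan(s/2) tan((s−a)/2) tan((s−b)/2) tan((s−c)/2)], giving spherical excess E = 0.2900 rad.
Area = E·R² = 0.2900 × (6371)² ≈ 11772873 km².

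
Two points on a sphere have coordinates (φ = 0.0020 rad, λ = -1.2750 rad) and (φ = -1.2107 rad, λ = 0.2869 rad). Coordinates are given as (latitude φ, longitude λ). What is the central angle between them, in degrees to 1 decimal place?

With latitudes φ₁ = 0.115°, φ₂ = -69.368° and longitude difference Δλ = 89.490°:
cos c = sin φ₁ sin φ₂ + cos φ₁ cos φ₂ cos Δλ = (0.0020)(-0.9359) + (1.0000)(0.3524)(0.0089) = 0.00126,
so c = arccos(0.00126) = 1.56953 rad.
So the angular separation is 89.9°.

89.9°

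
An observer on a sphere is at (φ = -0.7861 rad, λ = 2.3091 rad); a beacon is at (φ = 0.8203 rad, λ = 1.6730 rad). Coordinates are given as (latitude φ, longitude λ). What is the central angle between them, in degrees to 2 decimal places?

Let φ₁ = -0.7861 rad, φ₂ = 0.8203 rad, and Δλ = -0.6361 rad.
cos c = sin φ₁ sin φ₂ + cos φ₁ cos φ₂ cos Δλ = (-0.7076)(0.7314) + (0.7066)(0.6820)(0.8044) = -0.12985,
so c = arccos(-0.12985) = 1.70101 rad.
So the angular separation is 97.46°.

97.46°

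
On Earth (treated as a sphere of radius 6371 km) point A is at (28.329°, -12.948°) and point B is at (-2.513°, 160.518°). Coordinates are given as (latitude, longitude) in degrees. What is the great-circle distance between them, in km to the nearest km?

In radians: φ₁ = 0.4944, φ₂ = -0.0439, Δλ = 173.466° = 3.0276 rad.
Haversine: a = sin²(Δφ/2) + cos φ₁ cos φ₂ sin²(Δλ/2) = 0.0707 + (0.8802)(0.9990)(0.9968) = 0.94724.
Central angle c = 2·arcsin(√a) = 2.67807 rad.
Distance = R·c = 6371 × 2.6781 ≈ 17062 km.

17062 km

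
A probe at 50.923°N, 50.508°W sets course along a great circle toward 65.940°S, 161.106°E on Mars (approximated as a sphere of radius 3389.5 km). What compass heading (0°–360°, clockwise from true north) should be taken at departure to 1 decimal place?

With φ₁ = 0.8888, φ₂ = -1.1509, Δλ = -2.5898 rad, the forward-azimuth formula gives
θ = atan2( sin Δλ cos φ₂ , cos φ₁ sin φ₂ − sin φ₁ cos φ₂ cos Δλ ) = atan2(-0.2137, -0.3061) = -145.08°.
Adding 360° brings this into [0°, 360°): 214.9°.

214.9°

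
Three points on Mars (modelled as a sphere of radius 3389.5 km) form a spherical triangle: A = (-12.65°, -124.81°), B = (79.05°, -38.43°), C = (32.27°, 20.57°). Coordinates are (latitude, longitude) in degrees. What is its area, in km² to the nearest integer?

Side lengths (central angles): a = 0.9186, b = 2.4912, c = 1.7755 rad; semiperimeter s = 2.5927.
By l'Huilier's theorem, tan(E/4) = √[tan(s/2) tan((s−a)/2) tan((s−b)/2) tan((s−c)/2)], giving spherical excess E = 1.1447 rad.
Area = E·R² = 1.1447 × (3389.5)² ≈ 13151459 km².

13151459 km²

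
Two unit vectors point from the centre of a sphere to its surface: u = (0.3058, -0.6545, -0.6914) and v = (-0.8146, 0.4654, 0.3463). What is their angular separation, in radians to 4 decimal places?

u·v = -0.7931; |u| = 1.0000, |v| = 1.0000.
cos θ = (u·v)/(|u||v|) = -0.7931, so θ = 2.4867 rad.

2.4867 rad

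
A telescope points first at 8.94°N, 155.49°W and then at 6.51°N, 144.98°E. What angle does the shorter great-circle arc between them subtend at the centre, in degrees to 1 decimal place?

59.0°

Let φ₁ = 0.1560 rad, φ₂ = 0.1136 rad, and Δλ = -1.0390 rad.
Haversine: a = sin²(Δφ/2) + cos φ₁ cos φ₂ sin²(Δλ/2) = 0.0004 + (0.9879)(0.9936)(0.2465) = 0.24234.
Central angle c = 2·arcsin(√a) = 1.02942 rad.
So the angular separation is 59.0°.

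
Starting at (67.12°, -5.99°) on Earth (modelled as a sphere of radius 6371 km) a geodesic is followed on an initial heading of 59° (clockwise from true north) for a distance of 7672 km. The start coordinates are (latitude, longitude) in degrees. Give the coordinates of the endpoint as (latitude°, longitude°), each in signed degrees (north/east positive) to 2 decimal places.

Angular distance δ = d/R = 7672/6371 = 1.20421 rad; initial bearing θ = 1.0297 rad.
sin φ₂ = sin φ₁ cos δ + cos φ₁ sin δ cos θ = (0.9213)(0.3584) + (0.3888)(0.9336)(0.5150) = 0.5172, so φ₂ = 31.14°.
Δλ = atan2(sin θ sin δ cos φ₁, cos δ − sin φ₁ sin φ₂) = atan2(0.3111, -0.1181) = 110.778°.
λ₂ = -5.990° + 110.778° = 104.79°.

31.14°, 104.79°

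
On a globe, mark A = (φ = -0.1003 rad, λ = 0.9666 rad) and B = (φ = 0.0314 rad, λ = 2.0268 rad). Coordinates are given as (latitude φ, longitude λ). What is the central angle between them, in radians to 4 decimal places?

1.0669 rad

With latitudes φ₁ = -5.747°, φ₂ = 1.799° and longitude difference Δλ = 60.745°:
cos c = sin φ₁ sin φ₂ + cos φ₁ cos φ₂ cos Δλ = (-0.1001)(0.0314) + (0.9950)(0.9995)(0.4887) = 0.48286,
so c = arccos(0.48286) = 1.06688 rad.
So the angular separation is 1.0669 rad.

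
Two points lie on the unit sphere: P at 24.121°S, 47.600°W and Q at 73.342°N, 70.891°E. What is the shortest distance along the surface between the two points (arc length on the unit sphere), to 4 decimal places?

In radians: φ₁ = -0.4210, φ₂ = 1.2801, Δλ = 118.491° = 2.0681 rad.
cos c = sin φ₁ sin φ₂ + cos φ₁ cos φ₂ cos Δλ = (-0.4087)(0.9580) + (0.9127)(0.2867)(-0.4770) = -0.51632,
so c = arccos(-0.51632) = 2.11334 rad.
On the unit sphere the arc length equals the central angle: 2.1133.

2.1133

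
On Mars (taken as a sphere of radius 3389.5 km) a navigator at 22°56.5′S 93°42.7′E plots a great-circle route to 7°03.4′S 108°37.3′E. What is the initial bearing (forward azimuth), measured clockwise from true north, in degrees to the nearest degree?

Δλ = 14.910° = 0.2602 rad.
y = sin Δλ · cos φ₂ = (0.2573)(0.9924) = 0.2554
x = cos φ₁ sin φ₂ − sin φ₁ cos φ₂ cos Δλ = (0.9209)(-0.1229) − (-0.3898)(0.9924)(0.9663) = 0.2607
θ = atan2(y, x) = 44.41°, so the bearing is 44°.

44°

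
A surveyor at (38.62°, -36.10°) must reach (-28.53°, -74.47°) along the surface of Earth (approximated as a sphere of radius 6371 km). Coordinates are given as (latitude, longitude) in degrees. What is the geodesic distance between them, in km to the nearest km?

8463 km

Let φ₁ = 0.6740 rad, φ₂ = -0.4979 rad, and Δλ = -0.6697 rad.
cos c = sin φ₁ sin φ₂ + cos φ₁ cos φ₂ cos Δλ = (0.6242)(-0.4776) + (0.7813)(0.8786)(0.7840) = 0.24006,
so c = arccos(0.24006) = 1.32836 rad.
Distance = R·c = 6371 × 1.3284 ≈ 8463 km.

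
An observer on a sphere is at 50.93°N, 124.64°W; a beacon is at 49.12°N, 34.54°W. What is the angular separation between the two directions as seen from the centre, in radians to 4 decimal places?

Let φ₁ = 0.8889 rad, φ₂ = 0.8573 rad, and Δλ = 1.5725 rad.
cos c = sin φ₁ sin φ₂ + cos φ₁ cos φ₂ cos Δλ = (0.7764)(0.7561) + (0.6303)(0.6545)(-0.0017) = 0.58628,
so c = arccos(0.58628) = 0.94433 rad.
So the angular separation is 0.9443 rad.

0.9443 rad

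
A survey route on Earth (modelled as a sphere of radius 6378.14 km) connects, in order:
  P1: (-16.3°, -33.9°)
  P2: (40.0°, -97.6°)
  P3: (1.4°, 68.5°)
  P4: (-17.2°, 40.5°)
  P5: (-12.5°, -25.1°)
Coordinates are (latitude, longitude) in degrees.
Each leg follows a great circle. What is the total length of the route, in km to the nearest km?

Leg P1→P2: central angle 1.4249 rad, distance 9088.3 km.
Leg P2→P3: central angle 2.3857 rad, distance 15216.6 km.
Leg P3→P4: central angle 0.5809 rad, distance 3704.9 km.
Leg P4→P5: central angle 1.1048 rad, distance 7046.8 km.
Total: 9088.3 + 15216.6 + 3704.9 + 7046.8 ≈ 35057 km.

35057 km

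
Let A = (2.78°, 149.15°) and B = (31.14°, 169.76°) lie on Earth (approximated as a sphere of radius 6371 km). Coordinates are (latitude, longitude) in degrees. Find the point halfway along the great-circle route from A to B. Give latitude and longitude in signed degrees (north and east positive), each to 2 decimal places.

Central angle δ = 0.6001 rad. Interpolating on the sphere with fraction f = 0.5:
P = [sin((1−f)δ)·A + sin(fδ)·B] / sin δ = 0.5234·A + 0.5234·B in Cartesian coordinates,
giving P = (-0.8896, 0.3477, 0.2960), i.e. latitude 17.22°, longitude 158.65°.

17.22°, 158.65°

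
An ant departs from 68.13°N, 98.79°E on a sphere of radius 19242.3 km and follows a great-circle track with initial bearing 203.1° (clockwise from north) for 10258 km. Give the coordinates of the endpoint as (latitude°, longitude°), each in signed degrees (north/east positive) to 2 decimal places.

Angular distance δ = d/R = 10258/19242.3 = 0.53310 rad; initial bearing θ = 3.5448 rad.
sin φ₂ = sin φ₁ cos δ + cos φ₁ sin δ cos θ = (0.9280)(0.8612) + (0.3725)(0.5082)(-0.9198) = 0.6251, so φ₂ = 38.69°.
Δλ = atan2(sin θ sin δ cos φ₁, cos δ − sin φ₁ sin φ₂) = atan2(-0.0743, 0.2811) = -14.800°.
λ₂ = 98.790° − 14.800° = 83.99°.

38.69°, 83.99°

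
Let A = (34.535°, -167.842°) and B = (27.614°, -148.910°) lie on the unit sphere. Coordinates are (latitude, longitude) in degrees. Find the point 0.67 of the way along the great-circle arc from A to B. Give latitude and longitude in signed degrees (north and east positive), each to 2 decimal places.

30.20°, -154.85°

The central angle between A and B is δ = 0.3071 rad.
With f = 0.67, the slerp weights are sin((1−f)δ)/sin δ = 0.3347 and sin(fδ)/sin δ = 0.6759.
Weighted sum of the unit vectors: (0.3347)·(-0.8053,-0.1735,0.5669) + (0.6759)·(-0.7588,-0.4576,0.4635) = (-0.7824, -0.3673, 0.5030).
Converting back: φ = atan2(z, √(x²+y²)) = 30.20°, λ = atan2(y, x) = -154.85°.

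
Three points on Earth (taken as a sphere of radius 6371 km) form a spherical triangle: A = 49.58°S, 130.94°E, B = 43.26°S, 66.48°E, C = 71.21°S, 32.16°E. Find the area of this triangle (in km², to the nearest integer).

9000970 km²

Side lengths (central angles): a = 0.5689, b = 0.8109, c = 0.7593 rad; semiperimeter s = 1.0695.
By l'Huilier's theorem, tan(E/4) = √[tan(s/2) tan((s−a)/2) tan((s−b)/2) tan((s−c)/2)], giving spherical excess E = 0.2218 rad.
Area = E·R² = 0.2218 × (6371)² ≈ 9000970 km².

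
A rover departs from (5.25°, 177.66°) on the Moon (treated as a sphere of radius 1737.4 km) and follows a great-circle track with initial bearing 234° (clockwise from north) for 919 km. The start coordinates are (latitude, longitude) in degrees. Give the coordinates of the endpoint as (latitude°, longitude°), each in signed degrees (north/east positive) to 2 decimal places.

-12.50°, 152.94°

Angular distance δ = d/R = 919/1737.4 = 0.52895 rad; initial bearing θ = 4.0841 rad.
sin φ₂ = sin φ₁ cos δ + cos φ₁ sin δ cos θ = (0.0915)(0.8633) + (0.9958)(0.5046)(-0.5878) = -0.2164, so φ₂ = -12.50°.
Δλ = atan2(sin θ sin δ cos φ₁, cos δ − sin φ₁ sin φ₂) = atan2(-0.4065, 0.8831) = -24.718°.
λ₂ = 177.660° − 24.718° = 152.94°.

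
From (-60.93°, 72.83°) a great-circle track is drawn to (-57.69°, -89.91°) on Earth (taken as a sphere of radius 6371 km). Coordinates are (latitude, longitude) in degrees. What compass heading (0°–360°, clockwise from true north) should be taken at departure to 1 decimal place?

190.5°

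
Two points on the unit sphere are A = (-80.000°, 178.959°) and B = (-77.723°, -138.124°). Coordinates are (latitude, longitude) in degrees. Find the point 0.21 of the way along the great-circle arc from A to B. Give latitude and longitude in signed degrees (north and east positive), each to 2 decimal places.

-80.04°, -170.88°

Central angle δ = 0.1462 rad. Interpolating on the sphere with fraction f = 0.21:
P = [sin((1−f)δ)·A + sin(fδ)·B] / sin δ = 0.7911·A + 0.2107·B in Cartesian coordinates,
giving P = (-0.1707, -0.0274, -0.9849), i.e. latitude -80.04°, longitude -170.88°.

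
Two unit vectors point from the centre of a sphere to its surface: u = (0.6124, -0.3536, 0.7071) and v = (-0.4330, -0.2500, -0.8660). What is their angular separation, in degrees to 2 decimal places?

142.10°

u·v = -0.7891; |u| = 1.0000, |v| = 1.0000.
cos θ = (u·v)/(|u||v|) = -0.7891, so θ = 142.10°.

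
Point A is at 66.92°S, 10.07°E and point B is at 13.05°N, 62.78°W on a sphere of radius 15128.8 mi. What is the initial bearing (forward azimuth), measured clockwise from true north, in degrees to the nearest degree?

With φ₁ = -1.1680, φ₂ = 0.2278, Δλ = -1.2715 rad, the forward-azimuth formula gives
θ = atan2( sin Δλ cos φ₂ , cos φ₁ sin φ₂ − sin φ₁ cos φ₂ cos Δλ ) = atan2(-0.9309, 0.3528) = -69.24°.
Adding 360° brings this into [0°, 360°): 291°.

291°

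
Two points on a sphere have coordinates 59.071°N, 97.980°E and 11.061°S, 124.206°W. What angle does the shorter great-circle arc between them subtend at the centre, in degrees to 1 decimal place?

Let φ₁ = 1.0310 rad, φ₂ = -0.1931 rad, and Δλ = 2.4053 rad.
Haversine: a = sin²(Δφ/2) + cos φ₁ cos φ₂ sin²(Δλ/2) = 0.3301 + (0.5140)(0.9814)(0.8705) = 0.76917.
Central angle c = 2·arcsin(√a) = 2.13926 rad.
So the angular separation is 122.6°.

122.6°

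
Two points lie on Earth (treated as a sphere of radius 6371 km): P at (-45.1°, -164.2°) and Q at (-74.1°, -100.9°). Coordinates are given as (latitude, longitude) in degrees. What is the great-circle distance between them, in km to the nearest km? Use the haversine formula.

4427 km

Let φ₁ = -0.7871 rad, φ₂ = -1.2933 rad, and Δλ = 1.1048 rad.
Haversine: a = sin²(Δφ/2) + cos φ₁ cos φ₂ sin²(Δλ/2) = 0.0627 + (0.7059)(0.2740)(0.2753) = 0.11594.
Central angle c = 2·arcsin(√a) = 0.69488 rad.
Distance = R·c = 6371 × 0.6949 ≈ 4427 km.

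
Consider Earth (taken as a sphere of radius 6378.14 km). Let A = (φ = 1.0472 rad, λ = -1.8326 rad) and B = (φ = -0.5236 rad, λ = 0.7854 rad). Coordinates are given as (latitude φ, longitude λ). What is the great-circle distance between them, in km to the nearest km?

Let φ₁ = 1.0472 rad, φ₂ = -0.5236 rad, and Δλ = 2.6180 rad.
Haversine: a = sin²(Δφ/2) + cos φ₁ cos φ₂ sin²(Δλ/2) = 0.5000 + (0.5000)(0.8660)(0.9330) = 0.90401.
Central angle c = 2·arcsin(√a) = 2.51157 rad.
Distance = R·c = 6378.14 × 2.5116 ≈ 16019 km.

16019 km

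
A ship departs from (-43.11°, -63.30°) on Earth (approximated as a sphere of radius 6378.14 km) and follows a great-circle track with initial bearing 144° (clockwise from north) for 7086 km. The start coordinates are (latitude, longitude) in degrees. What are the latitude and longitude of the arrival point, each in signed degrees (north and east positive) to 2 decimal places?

Angular distance δ = d/R = 7086/6378.14 = 1.11098 rad; initial bearing θ = 2.5133 rad.
sin φ₂ = sin φ₁ cos δ + cos φ₁ sin δ cos θ = (-0.6834)(0.4438) + (0.7300)(0.8961)(-0.8090) = -0.8326, so φ₂ = -56.36°.
Δλ = atan2(sin θ sin δ cos φ₁, cos δ − sin φ₁ sin φ₂) = atan2(0.3845, -0.1252) = 108.033°.
λ₂ = -63.300° + 108.033° = 44.73°.

-56.36°, 44.73°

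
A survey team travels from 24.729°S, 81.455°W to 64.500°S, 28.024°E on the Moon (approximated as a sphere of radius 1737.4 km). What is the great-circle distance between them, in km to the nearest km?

2295 km

With latitudes φ₁ = -24.729°, φ₂ = -64.500° and longitude difference Δλ = 109.479°:
cos c = sin φ₁ sin φ₂ + cos φ₁ cos φ₂ cos Δλ = (-0.4183)(-0.9026) + (0.9083)(0.4305)(-0.3335) = 0.24718,
so c = arccos(0.24718) = 1.32103 rad.
Distance = R·c = 1737.4 × 1.3210 ≈ 2295 km.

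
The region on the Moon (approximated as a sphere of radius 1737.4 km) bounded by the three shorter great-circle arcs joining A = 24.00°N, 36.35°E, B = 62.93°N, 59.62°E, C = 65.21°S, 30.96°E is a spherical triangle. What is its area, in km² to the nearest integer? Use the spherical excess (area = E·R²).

829962 km²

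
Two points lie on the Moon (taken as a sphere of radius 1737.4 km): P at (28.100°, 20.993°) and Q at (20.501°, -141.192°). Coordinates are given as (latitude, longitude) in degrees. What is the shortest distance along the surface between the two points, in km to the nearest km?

Let φ₁ = 0.4904 rad, φ₂ = 0.3578 rad, and Δλ = -2.8307 rad.
Haversine: a = sin²(Δφ/2) + cos φ₁ cos φ₂ sin²(Δλ/2) = 0.0044 + (0.8821)(0.9367)(0.9760) = 0.81084.
Central angle c = 2·arcsin(√a) = 2.24168 rad.
Distance = R·c = 1737.4 × 2.2417 ≈ 3895 km.

3895 km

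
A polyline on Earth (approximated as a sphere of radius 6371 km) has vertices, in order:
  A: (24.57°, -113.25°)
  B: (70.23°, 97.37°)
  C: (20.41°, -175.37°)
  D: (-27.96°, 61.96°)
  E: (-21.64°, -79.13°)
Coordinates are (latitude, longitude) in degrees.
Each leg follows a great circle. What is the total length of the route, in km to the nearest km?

44260 km

Leg A→B: central angle 1.4439 rad, distance 9199.0 km.
Leg B→C: central angle 1.2203 rad, distance 7774.7 km.
Leg C→D: central angle 2.2273 rad, distance 14190.2 km.
Leg D→E: central angle 2.0555 rad, distance 13095.7 km.
Total: 9199.0 + 7774.7 + 14190.2 + 13095.7 ≈ 44260 km.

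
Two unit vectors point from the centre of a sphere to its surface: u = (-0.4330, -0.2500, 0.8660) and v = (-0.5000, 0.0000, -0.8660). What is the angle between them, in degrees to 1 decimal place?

u·v = -0.5335; |u| = 1.0000, |v| = 1.0000.
cos θ = (u·v)/(|u||v|) = -0.5335, so θ = 122.2°.

122.2°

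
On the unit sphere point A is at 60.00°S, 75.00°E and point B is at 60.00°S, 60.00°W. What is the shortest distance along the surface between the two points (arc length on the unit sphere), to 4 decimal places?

0.9604

With latitudes φ₁ = -60.000°, φ₂ = -60.000° and longitude difference Δλ = -135.000°:
Haversine: a = sin²(Δφ/2) + cos φ₁ cos φ₂ sin²(Δλ/2) = 0.0000 + (0.5000)(0.5000)(0.8536) = 0.21339.
Central angle c = 2·arcsin(√a) = 0.96036 rad.
On the unit sphere the arc length equals the central angle: 0.9604.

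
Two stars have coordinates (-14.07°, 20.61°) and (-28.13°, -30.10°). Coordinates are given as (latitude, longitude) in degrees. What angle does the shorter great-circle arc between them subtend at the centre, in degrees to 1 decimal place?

49.0°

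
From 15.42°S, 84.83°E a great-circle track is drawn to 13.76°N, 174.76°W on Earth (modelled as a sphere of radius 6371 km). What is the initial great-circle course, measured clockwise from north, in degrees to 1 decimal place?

79.2°

Δλ = 100.410° = 1.7525 rad.
y = sin Δλ · cos φ₂ = (0.9835)(0.9713) = 0.9553
x = cos φ₁ sin φ₂ − sin φ₁ cos φ₂ cos Δλ = (0.9640)(0.2379) − (-0.2659)(0.9713)(-0.1807) = 0.1826
θ = atan2(y, x) = 79.18°, so the bearing is 79.2°.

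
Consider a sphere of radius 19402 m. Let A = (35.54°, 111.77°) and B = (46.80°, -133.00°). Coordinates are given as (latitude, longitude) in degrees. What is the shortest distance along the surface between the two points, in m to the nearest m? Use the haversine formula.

26841 m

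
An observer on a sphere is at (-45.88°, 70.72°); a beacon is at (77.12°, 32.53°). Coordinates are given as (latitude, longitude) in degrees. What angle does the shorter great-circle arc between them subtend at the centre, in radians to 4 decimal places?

2.1869 rad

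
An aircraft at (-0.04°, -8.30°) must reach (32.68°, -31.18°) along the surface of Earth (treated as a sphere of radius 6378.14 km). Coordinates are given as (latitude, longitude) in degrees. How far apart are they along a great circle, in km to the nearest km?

4362 km

With latitudes φ₁ = -0.040°, φ₂ = 32.680° and longitude difference Δλ = -22.880°:
cos c = sin φ₁ sin φ₂ + cos φ₁ cos φ₂ cos Δλ = (-0.0007)(0.5399) + (1.0000)(0.8417)(0.9213) = 0.77510,
so c = arccos(0.77510) = 0.68393 rad.
Distance = R·c = 6378.14 × 0.6839 ≈ 4362 km.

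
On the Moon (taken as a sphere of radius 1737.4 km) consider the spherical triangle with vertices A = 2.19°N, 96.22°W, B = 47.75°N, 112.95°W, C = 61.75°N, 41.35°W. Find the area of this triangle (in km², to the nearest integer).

Side lengths (central angles): a = 0.7189, b = 1.2600, c = 0.8343 rad; semiperimeter s = 1.4066.
By l'Huilier's theorem, tan(E/4) = √[tan(s/2) tan((s−a)/2) tan((s−b)/2) tan((s−c)/2)], giving spherical excess E = 0.3233 rad.
Area = E·R² = 0.3233 × (1737.4)² ≈ 975826 km².

975826 km²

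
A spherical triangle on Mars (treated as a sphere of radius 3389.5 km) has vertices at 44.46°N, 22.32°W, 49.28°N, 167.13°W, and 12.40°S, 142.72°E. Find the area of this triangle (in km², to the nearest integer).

Side lengths (central angles): a = 1.3227, b = 2.5390, c = 1.4199 rad; semiperimeter s = 2.6408.
By l'Huilier's theorem, tan(E/4) = √[tan(s/2) tan((s−a)/2) tan((s−b)/2) tan((s−c)/2)], giving spherical excess E = 1.2699 rad.
Area = E·R² = 1.2699 × (3389.5)² ≈ 14589083 km².

14589083 km²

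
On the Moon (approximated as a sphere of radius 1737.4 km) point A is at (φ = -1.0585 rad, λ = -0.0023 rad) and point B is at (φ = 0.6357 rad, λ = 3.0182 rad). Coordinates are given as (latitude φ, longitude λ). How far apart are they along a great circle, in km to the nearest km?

4711 km

With latitudes φ₁ = -60.648°, φ₂ = 36.423° and longitude difference Δλ = 173.062°:
Haversine: a = sin²(Δφ/2) + cos φ₁ cos φ₂ sin²(Δλ/2) = 0.5615 + (0.4902)(0.8047)(0.9963) = 0.95453.
Central angle c = 2·arcsin(√a) = 2.71181 rad.
Distance = R·c = 1737.4 × 2.7118 ≈ 4711 km.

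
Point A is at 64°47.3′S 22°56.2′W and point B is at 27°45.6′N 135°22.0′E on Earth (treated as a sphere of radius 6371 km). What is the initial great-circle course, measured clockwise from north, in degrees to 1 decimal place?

149.0°

Δλ = 158.303° = 2.7629 rad.
y = sin Δλ · cos φ₂ = (0.3697)(0.8849) = 0.3271
x = cos φ₁ sin φ₂ − sin φ₁ cos φ₂ cos Δλ = (0.4260)(0.4658) − (-0.9047)(0.8849)(-0.9292) = -0.5455
θ = atan2(y, x) = 149.05°, so the bearing is 149.0°.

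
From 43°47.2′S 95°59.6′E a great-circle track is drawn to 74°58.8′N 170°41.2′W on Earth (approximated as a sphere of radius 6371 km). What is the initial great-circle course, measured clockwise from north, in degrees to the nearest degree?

21°

With φ₁ = -0.7642, φ₂ = 1.3086, Δλ = 1.6287 rad, the forward-azimuth formula gives
θ = atan2( sin Δλ cos φ₂ , cos φ₁ sin φ₂ − sin φ₁ cos φ₂ cos Δλ ) = atan2(0.2587, 0.6869) = 20.64°.
So the initial bearing is 21°.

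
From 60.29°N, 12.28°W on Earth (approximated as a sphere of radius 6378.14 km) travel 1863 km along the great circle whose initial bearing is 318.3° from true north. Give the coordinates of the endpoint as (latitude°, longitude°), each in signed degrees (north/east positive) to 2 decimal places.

69.77°, -45.92°

Angular distance δ = d/R = 1863/6378.14 = 0.29209 rad; initial bearing θ = 5.5554 rad.
sin φ₂ = sin φ₁ cos δ + cos φ₁ sin δ cos θ = (0.8685)(0.9576) + (0.4956)(0.2880)(0.7466) = 0.9383, so φ₂ = 69.77°.
Δλ = atan2(sin θ sin δ cos φ₁, cos δ − sin φ₁ sin φ₂) = atan2(-0.0949, 0.1427) = -33.640°.
λ₂ = -12.280° − 33.640° = -45.92°.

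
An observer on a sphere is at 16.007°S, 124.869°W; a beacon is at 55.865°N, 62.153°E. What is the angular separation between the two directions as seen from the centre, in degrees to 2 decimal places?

With latitudes φ₁ = -16.007°, φ₂ = 55.865° and longitude difference Δλ = -172.978°:
cos c = sin φ₁ sin φ₂ + cos φ₁ cos φ₂ cos Δλ = (-0.2758)(0.8277) + (0.9612)(0.5611)(-0.9925) = -0.76359,
so c = arccos(-0.76359) = 2.43965 rad.
So the angular separation is 139.78°.

139.78°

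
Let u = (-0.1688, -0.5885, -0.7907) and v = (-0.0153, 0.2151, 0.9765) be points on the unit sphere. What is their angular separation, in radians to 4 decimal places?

u·v = -0.8961; |u| = 1.0000, |v| = 1.0000.
cos θ = (u·v)/(|u||v|) = -0.8961, so θ = 2.6817 rad.

2.6817 rad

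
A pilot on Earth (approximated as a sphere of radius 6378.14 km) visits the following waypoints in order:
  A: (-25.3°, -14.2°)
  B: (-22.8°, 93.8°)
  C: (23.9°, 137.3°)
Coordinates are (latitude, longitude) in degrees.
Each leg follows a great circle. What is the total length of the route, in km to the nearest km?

17616 km

Leg A→B: central angle 1.6629 rad, distance 10606.0 km.
Leg B→C: central angle 1.0991 rad, distance 7010.5 km.
Total: 10606.0 + 7010.5 ≈ 17616 km.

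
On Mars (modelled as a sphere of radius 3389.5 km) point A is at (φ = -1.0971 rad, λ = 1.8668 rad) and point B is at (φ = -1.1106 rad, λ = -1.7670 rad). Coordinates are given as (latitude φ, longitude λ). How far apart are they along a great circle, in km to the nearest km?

3063 km

In radians: φ₁ = -1.0971, φ₂ = -1.1106, Δλ = 151.799° = 2.6494 rad.
cos c = sin φ₁ sin φ₂ + cos φ₁ cos φ₂ cos Δλ = (-0.8899)(-0.8960) + (0.4562)(0.4441)(-0.8813) = 0.61876,
so c = arccos(0.61876) = 0.90363 rad.
Distance = R·c = 3389.5 × 0.9036 ≈ 3063 km.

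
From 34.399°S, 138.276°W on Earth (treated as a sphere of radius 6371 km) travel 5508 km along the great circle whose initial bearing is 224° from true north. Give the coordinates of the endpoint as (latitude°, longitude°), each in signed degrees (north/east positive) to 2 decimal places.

-54.91°, 154.91°

Angular distance δ = d/R = 5508/6371 = 0.86454 rad; initial bearing θ = 3.9095 rad.
sin φ₂ = sin φ₁ cos δ + cos φ₁ sin δ cos θ = (-0.5650)(0.6490) + (0.8251)(0.7608)(-0.7193) = -0.8182, so φ₂ = -54.91°.
Δλ = atan2(sin θ sin δ cos φ₁, cos δ − sin φ₁ sin φ₂) = atan2(-0.4361, 0.1867) = -66.818°.
λ₂ = -138.276° − 66.818° = -205.09° → 154.91° after wrapping to (−180°, 180°].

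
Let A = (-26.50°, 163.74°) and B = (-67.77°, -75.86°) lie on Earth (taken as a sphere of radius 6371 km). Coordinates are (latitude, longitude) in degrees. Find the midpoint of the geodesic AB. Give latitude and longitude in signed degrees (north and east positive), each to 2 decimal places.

-60.52°, -171.38°

The central angle between A and B is δ = 1.3267 rad.
With f = 0.5, the slerp weights are sin((1−f)δ)/sin δ = 0.6346 and sin(fδ)/sin δ = 0.6346.
Weighted sum of the unit vectors: (0.6346)·(-0.8591,0.2506,-0.4462) + (0.6346)·(0.0924,-0.3669,-0.9257) = (-0.4865, -0.0738, -0.8705).
Converting back: φ = atan2(z, √(x²+y²)) = -60.52°, λ = atan2(y, x) = -171.38°.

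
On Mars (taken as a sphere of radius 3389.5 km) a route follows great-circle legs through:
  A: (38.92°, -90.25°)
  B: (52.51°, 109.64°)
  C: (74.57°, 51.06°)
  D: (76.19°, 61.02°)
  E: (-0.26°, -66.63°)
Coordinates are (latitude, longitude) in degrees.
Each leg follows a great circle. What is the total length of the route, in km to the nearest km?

13041 km

Leg A→B: central angle 1.5176 rad, distance 5143.8 km.
Leg B→C: central angle 0.5562 rad, distance 1885.2 km.
Leg C→D: central angle 0.0521 rad, distance 176.6 km.
Leg D→E: central angle 1.7216 rad, distance 5835.3 km.
Total: 5143.8 + 1885.2 + 176.6 + 5835.3 ≈ 13041 km.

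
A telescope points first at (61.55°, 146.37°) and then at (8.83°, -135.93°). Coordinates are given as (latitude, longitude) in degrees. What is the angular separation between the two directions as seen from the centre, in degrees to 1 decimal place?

In radians: φ₁ = 1.0743, φ₂ = 0.1541, Δλ = 77.700° = 1.3561 rad.
Haversine: a = sin²(Δφ/2) + cos φ₁ cos φ₂ sin²(Δλ/2) = 0.1971 + (0.4764)(0.9881)(0.3935) = 0.38238.
Central angle c = 2·arcsin(√a) = 1.33332 rad.
So the angular separation is 76.4°.

76.4°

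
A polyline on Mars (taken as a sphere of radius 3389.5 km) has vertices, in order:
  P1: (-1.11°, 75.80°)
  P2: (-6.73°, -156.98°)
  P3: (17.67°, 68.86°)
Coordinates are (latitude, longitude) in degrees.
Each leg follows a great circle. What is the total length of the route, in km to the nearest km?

15426 km

Leg P1→P2: central angle 2.2122 rad, distance 7498.3 km.
Leg P2→P3: central angle 2.3389 rad, distance 7927.8 km.
Total: 7498.3 + 7927.8 ≈ 15426 km.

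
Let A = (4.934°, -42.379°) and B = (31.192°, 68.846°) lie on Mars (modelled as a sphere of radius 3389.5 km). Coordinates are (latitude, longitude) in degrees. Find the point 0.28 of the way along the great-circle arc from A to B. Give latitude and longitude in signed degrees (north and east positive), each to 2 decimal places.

20.53°, -16.62°

Central angle δ = 1.8380 rad. Interpolating on the sphere with fraction f = 0.28:
P = [sin((1−f)δ)·A + sin(fδ)·B] / sin δ = 1.0052·A + 0.5103·B in Cartesian coordinates,
giving P = (0.8973, -0.2679, 0.3508), i.e. latitude 20.53°, longitude -16.62°.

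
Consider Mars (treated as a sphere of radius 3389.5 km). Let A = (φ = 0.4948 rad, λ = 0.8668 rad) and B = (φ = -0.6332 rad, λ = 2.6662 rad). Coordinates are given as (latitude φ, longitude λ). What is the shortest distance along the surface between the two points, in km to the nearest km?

6875 km

In radians: φ₁ = 0.4948, φ₂ = -0.6332, Δλ = 103.098° = 1.7994 rad.
Haversine: a = sin²(Δφ/2) + cos φ₁ cos φ₂ sin²(Δλ/2) = 0.2858 + (0.8801)(0.8061)(0.6133) = 0.72088.
Central angle c = 2·arcsin(√a) = 2.02836 rad.
Distance = R·c = 3389.5 × 2.0284 ≈ 6875 km.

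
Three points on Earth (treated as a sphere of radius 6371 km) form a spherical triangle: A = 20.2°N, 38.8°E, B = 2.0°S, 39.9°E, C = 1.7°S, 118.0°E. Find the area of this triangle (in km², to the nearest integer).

12928644 km²

Side lengths (central angles): a = 1.3623, b = 1.4045, c = 0.3879 rad; semiperimeter s = 1.5773.
By l'Huilier's theorem, tan(E/4) = √[tan(s/2) tan((s−a)/2) tan((s−b)/2) tan((s−c)/2)], giving spherical excess E = 0.3185 rad.
Area = E·R² = 0.3185 × (6371)² ≈ 12928644 km².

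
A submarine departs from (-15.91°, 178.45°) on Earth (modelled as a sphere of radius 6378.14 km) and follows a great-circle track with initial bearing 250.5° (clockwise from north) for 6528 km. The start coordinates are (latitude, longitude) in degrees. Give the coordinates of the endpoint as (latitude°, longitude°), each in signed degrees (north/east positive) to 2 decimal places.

-24.63°, 116.13°

Angular distance δ = d/R = 6528/6378.14 = 1.02350 rad; initial bearing θ = 4.3720 rad.
sin φ₂ = sin φ₁ cos δ + cos φ₁ sin δ cos θ = (-0.2741)(0.5204) + (0.9617)(0.8539)(-0.3338) = -0.4168, so φ₂ = -24.63°.
Δλ = atan2(sin θ sin δ cos φ₁, cos δ − sin φ₁ sin φ₂) = atan2(-0.7741, 0.4061) = -62.317°.
λ₂ = 178.450° − 62.317° = 116.13°.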